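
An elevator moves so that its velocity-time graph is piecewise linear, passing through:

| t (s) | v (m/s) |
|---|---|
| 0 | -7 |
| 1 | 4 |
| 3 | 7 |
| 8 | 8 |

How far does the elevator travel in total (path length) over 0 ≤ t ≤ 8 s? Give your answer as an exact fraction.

566/11 m

Distance (not displacement) is the total path length: add the absolute areas under v-t.
0–1 s: v = 0 at t = 7/11 s; triangle areas 49/22 + 8/11 = 65/22 m
1–3 s: |½(4 + 7)(2)| = 11 m
3–8 s: |½(7 + 8)(5)| = 37.5 m
Total distance = 566/11 m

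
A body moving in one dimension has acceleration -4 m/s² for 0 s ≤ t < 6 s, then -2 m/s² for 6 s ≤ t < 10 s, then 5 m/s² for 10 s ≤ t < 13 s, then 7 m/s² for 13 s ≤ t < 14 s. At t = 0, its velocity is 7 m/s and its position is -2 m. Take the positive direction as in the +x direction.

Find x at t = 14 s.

-175 m

On each constant-a segment, Δv = aΔt and Δx = v₀Δt + ½aΔt²; chain segment to segment.
0–6 s: v starts 7 m/s; Δx = 7·6 + ½·-4·6² = -30 m; v ends -17 m/s.
6–10 s: v starts -17 m/s; Δx = -17·4 + ½·-2·4² = -84 m; v ends -25 m/s.
10–13 s: v starts -25 m/s; Δx = -25·3 + ½·5·3² = -52.5 m; v ends -10 m/s.
13–14 s: v starts -10 m/s; Δx = -10·1 + ½·7·1² = -6.5 m; v ends -3 m/s.
x(14) = -2 + Σ Δx = -175 m.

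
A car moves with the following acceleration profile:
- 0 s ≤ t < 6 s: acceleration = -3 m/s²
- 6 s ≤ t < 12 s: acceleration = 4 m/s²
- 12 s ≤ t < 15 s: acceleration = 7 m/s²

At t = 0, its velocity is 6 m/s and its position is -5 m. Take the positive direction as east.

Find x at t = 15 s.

44.5 m

On each constant-a segment, Δv = aΔt and Δx = v₀Δt + ½aΔt²; chain segment to segment.
0–6 s: v starts 6 m/s; Δx = 6·6 + ½·-3·6² = -18 m; v ends -12 m/s.
6–12 s: v starts -12 m/s; Δx = -12·6 + ½·4·6² = 0 m; v ends 12 m/s.
12–15 s: v starts 12 m/s; Δx = 12·3 + ½·7·3² = 67.5 m; v ends 33 m/s.
x(15) = -5 + Σ Δx = 44.5 m.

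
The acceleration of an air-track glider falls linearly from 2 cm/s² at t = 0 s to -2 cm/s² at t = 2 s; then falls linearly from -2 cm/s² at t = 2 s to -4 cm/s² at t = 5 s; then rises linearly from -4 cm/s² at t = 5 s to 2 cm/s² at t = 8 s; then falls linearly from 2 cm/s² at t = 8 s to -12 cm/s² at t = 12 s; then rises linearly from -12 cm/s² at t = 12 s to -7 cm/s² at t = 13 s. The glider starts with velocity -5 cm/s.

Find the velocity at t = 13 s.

-46.5 cm/s

Δv equals the area under the a-t graph; then v = v₀ + Δv.
0–2 s: ½(2 + -2)(2) = 0 cm/s
2–5 s: ½(-2 + -4)(3) = -9 cm/s
5–8 s: ½(-4 + 2)(3) = -3 cm/s
8–12 s: ½(2 + -12)(4) = -20 cm/s
12–13 s: ½(-12 + -7)(1) = -9.5 cm/s
Δv = -41.5 cm/s, so v(13) = -5 + (-41.5) = -46.5 cm/s.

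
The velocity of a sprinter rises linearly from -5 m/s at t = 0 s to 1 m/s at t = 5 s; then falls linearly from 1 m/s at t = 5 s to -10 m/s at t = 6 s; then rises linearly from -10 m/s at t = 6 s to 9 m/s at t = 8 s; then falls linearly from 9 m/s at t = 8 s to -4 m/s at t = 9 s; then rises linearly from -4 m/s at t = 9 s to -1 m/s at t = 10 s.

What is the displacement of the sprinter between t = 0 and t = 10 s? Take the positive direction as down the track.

-15.5 m

Displacement is the signed area under the v-t curve.
0–5 s: ½(-5 + 1)(5) = -10 m
5–6 s: ½(1 + -10)(1) = -4.5 m
6–8 s: ½(-10 + 9)(2) = -1 m
8–9 s: ½(9 + -4)(1) = 2.5 m
9–10 s: ½(-4 + -1)(1) = -2.5 m
Net displacement = -15.5 m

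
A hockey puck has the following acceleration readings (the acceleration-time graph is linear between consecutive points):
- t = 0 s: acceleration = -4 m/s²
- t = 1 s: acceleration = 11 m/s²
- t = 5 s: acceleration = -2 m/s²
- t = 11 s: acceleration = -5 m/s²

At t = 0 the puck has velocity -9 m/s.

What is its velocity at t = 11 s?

-8.5 m/s

Δv equals the area under the a-t graph; then v = v₀ + Δv.
0–1 s: ½(-4 + 11)(1) = 3.5 m/s
1–5 s: ½(11 + -2)(4) = 18 m/s
5–11 s: ½(-2 + -5)(6) = -21 m/s
Δv = 0.5 m/s, so v(11) = -9 + (0.5) = -8.5 m/s.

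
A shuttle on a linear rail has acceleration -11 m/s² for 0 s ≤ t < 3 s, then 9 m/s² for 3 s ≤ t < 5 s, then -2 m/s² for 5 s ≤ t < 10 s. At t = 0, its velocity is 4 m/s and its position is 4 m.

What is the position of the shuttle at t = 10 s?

-153.5 m

On each constant-a segment, Δv = aΔt and Δx = v₀Δt + ½aΔt²; chain segment to segment.
0–3 s: v starts 4 m/s; Δx = 4·3 + ½·-11·3² = -37.5 m; v ends -29 m/s.
3–5 s: v starts -29 m/s; Δx = -29·2 + ½·9·2² = -40 m; v ends -11 m/s.
5–10 s: v starts -11 m/s; Δx = -11·5 + ½·-2·5² = -80 m; v ends -21 m/s.
x(10) = 4 + Σ Δx = -153.5 m.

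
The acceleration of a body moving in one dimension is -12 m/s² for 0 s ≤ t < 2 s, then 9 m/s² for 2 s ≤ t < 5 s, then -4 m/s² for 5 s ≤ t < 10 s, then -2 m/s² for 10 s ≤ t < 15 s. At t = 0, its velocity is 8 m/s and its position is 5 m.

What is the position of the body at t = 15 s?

-75.5 m

On each constant-a segment, Δv = aΔt and Δx = v₀Δt + ½aΔt²; chain segment to segment.
0–2 s: v starts 8 m/s; Δx = 8·2 + ½·-12·2² = -8 m; v ends -16 m/s.
2–5 s: v starts -16 m/s; Δx = -16·3 + ½·9·3² = -7.5 m; v ends 11 m/s.
5–10 s: v starts 11 m/s; Δx = 11·5 + ½·-4·5² = 5 m; v ends -9 m/s.
10–15 s: v starts -9 m/s; Δx = -9·5 + ½·-2·5² = -70 m; v ends -19 m/s.
x(15) = 5 + Σ Δx = -75.5 m.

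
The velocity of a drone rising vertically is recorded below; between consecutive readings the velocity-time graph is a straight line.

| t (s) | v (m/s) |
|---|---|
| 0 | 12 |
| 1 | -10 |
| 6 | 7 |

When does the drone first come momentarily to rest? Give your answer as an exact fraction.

t = 6/11 s

v changes sign on 0–1 s (from 12 to -10); the graph is linear there, so v = 0 at t = 0 + (-12)·(1 − 0)/(-10 − 12) = 6/11 s.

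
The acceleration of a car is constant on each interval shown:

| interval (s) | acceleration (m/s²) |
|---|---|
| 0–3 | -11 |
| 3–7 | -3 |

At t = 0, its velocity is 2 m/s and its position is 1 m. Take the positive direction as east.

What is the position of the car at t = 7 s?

-190.5 m

On each constant-a segment, Δv = aΔt and Δx = v₀Δt + ½aΔt²; chain segment to segment.
0–3 s: v starts 2 m/s; Δx = 2·3 + ½·-11·3² = -43.5 m; v ends -31 m/s.
3–7 s: v starts -31 m/s; Δx = -31·4 + ½·-3·4² = -148 m; v ends -43 m/s.
x(7) = 1 + Σ Δx = -190.5 m.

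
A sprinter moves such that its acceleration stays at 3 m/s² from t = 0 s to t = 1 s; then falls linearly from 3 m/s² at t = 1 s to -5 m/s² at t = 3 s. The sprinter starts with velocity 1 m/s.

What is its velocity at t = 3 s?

2 m/s

Δv equals the area under the a-t graph; then v = v₀ + Δv.
0–1 s: 3 × 1 = 3 m/s
1–3 s: ½(3 + -5)(2) = -2 m/s
Δv = 1 m/s, so v(3) = 1 + (1) = 2 m/s.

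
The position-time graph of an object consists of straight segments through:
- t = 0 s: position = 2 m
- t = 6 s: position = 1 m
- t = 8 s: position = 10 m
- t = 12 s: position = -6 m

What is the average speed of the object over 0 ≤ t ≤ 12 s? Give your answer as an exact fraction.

Average speed = (total path length)/(elapsed time); on a piecewise-linear x-t graph the path length is Σ|Δx|.
0–6 s: |Δx| = |1 − 2| = 1 m
6–8 s: |Δx| = |10 − 1| = 9 m
8–12 s: |Δx| = |-6 − 10| = 16 m
Total path = 26 m; average speed = 26/12 = 13/6 m/s.

13/6 m/s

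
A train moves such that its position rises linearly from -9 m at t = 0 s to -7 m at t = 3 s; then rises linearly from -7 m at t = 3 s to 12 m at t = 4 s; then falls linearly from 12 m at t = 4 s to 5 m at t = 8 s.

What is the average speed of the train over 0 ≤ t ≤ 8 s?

3.5 m/s

Average speed = (total path length)/(elapsed time); on a piecewise-linear x-t graph the path length is Σ|Δx|.
0–3 s: |Δx| = |-7 − -9| = 2 m
3–4 s: |Δx| = |12 − -7| = 19 m
4–8 s: |Δx| = |5 − 12| = 7 m
Total path = 28 m; average speed = 28/8 = 3.5 m/s.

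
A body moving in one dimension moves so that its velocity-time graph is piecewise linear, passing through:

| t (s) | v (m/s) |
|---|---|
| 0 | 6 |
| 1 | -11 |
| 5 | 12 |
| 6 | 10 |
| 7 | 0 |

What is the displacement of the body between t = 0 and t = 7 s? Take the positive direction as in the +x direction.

Net displacement equals the area under the velocity-time graph (areas below the axis count negative).
0–1 s: ½(6 + -11)(1) = -2.5 m
1–5 s: ½(-11 + 12)(4) = 2 m
5–6 s: ½(12 + 10)(1) = 11 m
6–7 s: ½(10 + 0)(1) = 5 m
Net displacement = 15.5 m

15.5 m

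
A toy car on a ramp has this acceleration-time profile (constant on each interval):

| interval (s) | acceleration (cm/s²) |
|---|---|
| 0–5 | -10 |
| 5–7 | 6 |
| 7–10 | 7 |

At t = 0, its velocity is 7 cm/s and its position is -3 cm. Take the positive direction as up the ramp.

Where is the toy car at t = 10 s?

On each constant-a segment, Δv = aΔt and Δx = v₀Δt + ½aΔt²; chain segment to segment.
0–5 s: v starts 7 cm/s; Δx = 7·5 + ½·-10·5² = -90 cm; v ends -43 cm/s.
5–7 s: v starts -43 cm/s; Δx = -43·2 + ½·6·2² = -74 cm; v ends -31 cm/s.
7–10 s: v starts -31 cm/s; Δx = -31·3 + ½·7·3² = -61.5 cm; v ends -10 cm/s.
x(10) = -3 + Σ Δx = -228.5 cm.

-228.5 cm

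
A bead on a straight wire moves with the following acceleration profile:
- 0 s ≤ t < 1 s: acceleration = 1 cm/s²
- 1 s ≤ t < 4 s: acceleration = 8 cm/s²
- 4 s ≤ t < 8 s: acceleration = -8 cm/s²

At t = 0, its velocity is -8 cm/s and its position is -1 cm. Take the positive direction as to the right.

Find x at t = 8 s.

10.5 cm

On each constant-a segment, Δv = aΔt and Δx = v₀Δt + ½aΔt²; chain segment to segment.
0–1 s: v starts -8 cm/s; Δx = -8·1 + ½·1·1² = -7.5 cm; v ends -7 cm/s.
1–4 s: v starts -7 cm/s; Δx = -7·3 + ½·8·3² = 15 cm; v ends 17 cm/s.
4–8 s: v starts 17 cm/s; Δx = 17·4 + ½·-8·4² = 4 cm; v ends -15 cm/s.
x(8) = -1 + Σ Δx = 10.5 cm.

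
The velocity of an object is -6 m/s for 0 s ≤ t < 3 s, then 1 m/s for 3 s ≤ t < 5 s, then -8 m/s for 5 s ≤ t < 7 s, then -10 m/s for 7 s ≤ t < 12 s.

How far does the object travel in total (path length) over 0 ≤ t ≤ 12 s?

Distance (not displacement) is the total path length: add the absolute areas under v-t.
0–3 s: |-6| × 3 = 18 m
3–5 s: |1| × 2 = 2 m
5–7 s: |-8| × 2 = 16 m
7–12 s: |-10| × 5 = 50 m
Total distance = 86 m

86 m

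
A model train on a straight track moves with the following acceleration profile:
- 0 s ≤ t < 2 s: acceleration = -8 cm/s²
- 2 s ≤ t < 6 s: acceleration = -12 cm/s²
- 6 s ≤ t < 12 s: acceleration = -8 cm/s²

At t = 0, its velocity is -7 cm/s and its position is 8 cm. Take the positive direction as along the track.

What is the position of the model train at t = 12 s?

-780 cm

On each constant-a segment, Δv = aΔt and Δx = v₀Δt + ½aΔt²; chain segment to segment.
0–2 s: v starts -7 cm/s; Δx = -7·2 + ½·-8·2² = -30 cm; v ends -23 cm/s.
2–6 s: v starts -23 cm/s; Δx = -23·4 + ½·-12·4² = -188 cm; v ends -71 cm/s.
6–12 s: v starts -71 cm/s; Δx = -71·6 + ½·-8·6² = -570 cm; v ends -119 cm/s.
x(12) = 8 + Σ Δx = -780 cm.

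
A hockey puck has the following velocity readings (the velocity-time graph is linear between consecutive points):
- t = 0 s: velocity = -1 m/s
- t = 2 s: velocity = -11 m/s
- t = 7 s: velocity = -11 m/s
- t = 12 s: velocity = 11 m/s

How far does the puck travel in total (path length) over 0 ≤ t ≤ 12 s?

Distance (not displacement) is the total path length: add the absolute areas under v-t.
0–2 s: |½(-1 + -11)(2)| = 12 m
2–7 s: |-11| × 5 = 55 m
7–12 s: v = 0 at t = 9.5 s; triangle areas 13.75 + 13.75 = 27.5 m
Total distance = 94.5 m

94.5 m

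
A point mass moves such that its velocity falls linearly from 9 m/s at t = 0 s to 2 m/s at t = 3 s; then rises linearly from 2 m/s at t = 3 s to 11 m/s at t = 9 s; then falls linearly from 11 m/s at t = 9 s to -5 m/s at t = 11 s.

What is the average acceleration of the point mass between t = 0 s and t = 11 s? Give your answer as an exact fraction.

-14/11 m/s²

Average acceleration = Δv/Δt = (-5 − 9)/(11 − 0) = -14/11 m/s².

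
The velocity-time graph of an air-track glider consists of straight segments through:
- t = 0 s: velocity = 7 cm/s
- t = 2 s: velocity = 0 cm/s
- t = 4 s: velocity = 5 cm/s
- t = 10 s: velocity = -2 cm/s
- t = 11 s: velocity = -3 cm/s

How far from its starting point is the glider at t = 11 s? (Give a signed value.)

Displacement is the signed area under the v-t curve.
0–2 s: ½(7 + 0)(2) = 7 cm
2–4 s: ½(0 + 5)(2) = 5 cm
4–10 s: ½(5 + -2)(6) = 9 cm
10–11 s: ½(-2 + -3)(1) = -2.5 cm
Net displacement = 18.5 cm

18.5 cm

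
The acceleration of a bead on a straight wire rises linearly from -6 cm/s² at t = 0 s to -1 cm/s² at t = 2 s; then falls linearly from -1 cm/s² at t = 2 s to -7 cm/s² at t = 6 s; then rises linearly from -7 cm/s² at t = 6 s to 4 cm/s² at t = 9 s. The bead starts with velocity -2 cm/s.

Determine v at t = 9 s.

-29.5 cm/s

Δv equals the area under the a-t graph; then v = v₀ + Δv.
0–2 s: ½(-6 + -1)(2) = -7 cm/s
2–6 s: ½(-1 + -7)(4) = -16 cm/s
6–9 s: ½(-7 + 4)(3) = -4.5 cm/s
Δv = -27.5 cm/s, so v(9) = -2 + (-27.5) = -29.5 cm/s.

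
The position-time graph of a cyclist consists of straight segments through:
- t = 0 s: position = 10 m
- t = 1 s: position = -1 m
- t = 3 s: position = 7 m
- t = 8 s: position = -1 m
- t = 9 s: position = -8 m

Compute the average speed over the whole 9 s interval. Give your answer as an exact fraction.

Average speed = (total path length)/(elapsed time); on a piecewise-linear x-t graph the path length is Σ|Δx|.
0–1 s: |Δx| = |-1 − 10| = 11 m
1–3 s: |Δx| = |7 − -1| = 8 m
3–8 s: |Δx| = |-1 − 7| = 8 m
8–9 s: |Δx| = |-8 − -1| = 7 m
Total path = 34 m; average speed = 34/9 = 34/9 m/s.

34/9 m/s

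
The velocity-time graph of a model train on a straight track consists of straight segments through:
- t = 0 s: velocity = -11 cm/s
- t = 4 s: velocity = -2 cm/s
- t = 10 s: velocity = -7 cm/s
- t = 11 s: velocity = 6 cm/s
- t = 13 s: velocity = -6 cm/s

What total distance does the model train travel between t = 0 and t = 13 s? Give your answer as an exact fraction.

Distance (not displacement) is the total path length: add the absolute areas under v-t.
0–4 s: |½(-11 + -2)(4)| = 26 cm
4–10 s: |½(-2 + -7)(6)| = 27 cm
10–11 s: v = 0 at t = 137/13 s; triangle areas 49/26 + 18/13 = 85/26 cm
11–13 s: v = 0 at t = 12 s; triangle areas 3 + 3 = 6 cm
Total distance = 1619/26 cm

1619/26 cm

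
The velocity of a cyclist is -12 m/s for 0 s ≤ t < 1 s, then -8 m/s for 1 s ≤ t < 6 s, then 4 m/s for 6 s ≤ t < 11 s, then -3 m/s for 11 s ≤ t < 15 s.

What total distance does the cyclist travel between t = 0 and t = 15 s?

84 m

Distance (not displacement) is the total path length: add the absolute areas under v-t.
0–1 s: |-12| × 1 = 12 m
1–6 s: |-8| × 5 = 40 m
6–11 s: |4| × 5 = 20 m
11–15 s: |-3| × 4 = 12 m
Total distance = 84 m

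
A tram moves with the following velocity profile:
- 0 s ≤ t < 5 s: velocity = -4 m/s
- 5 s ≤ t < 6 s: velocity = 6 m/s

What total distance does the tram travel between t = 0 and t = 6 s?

26 m

Distance (not displacement) is the total path length: add the absolute areas under v-t.
0–5 s: |-4| × 5 = 20 m
5–6 s: |6| × 1 = 6 m
Total distance = 26 m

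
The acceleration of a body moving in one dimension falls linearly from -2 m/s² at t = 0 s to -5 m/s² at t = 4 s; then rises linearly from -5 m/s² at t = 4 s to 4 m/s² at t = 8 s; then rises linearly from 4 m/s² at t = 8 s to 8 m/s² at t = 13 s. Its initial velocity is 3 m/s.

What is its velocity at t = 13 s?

Δv equals the area under the a-t graph; then v = v₀ + Δv.
0–4 s: ½(-2 + -5)(4) = -14 m/s
4–8 s: ½(-5 + 4)(4) = -2 m/s
8–13 s: ½(4 + 8)(5) = 30 m/s
Δv = 14 m/s, so v(13) = 3 + (14) = 17 m/s.

17 m/s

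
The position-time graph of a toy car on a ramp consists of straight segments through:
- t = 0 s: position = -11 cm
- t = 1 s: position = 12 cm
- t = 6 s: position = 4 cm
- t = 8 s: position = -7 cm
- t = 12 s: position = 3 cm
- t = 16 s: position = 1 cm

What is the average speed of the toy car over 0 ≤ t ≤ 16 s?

3.375 cm/s

Average speed = (total path length)/(elapsed time); on a piecewise-linear x-t graph the path length is Σ|Δx|.
0–1 s: |Δx| = |12 − -11| = 23 cm
1–6 s: |Δx| = |4 − 12| = 8 cm
6–8 s: |Δx| = |-7 − 4| = 11 cm
8–12 s: |Δx| = |3 − -7| = 10 cm
12–16 s: |Δx| = |1 − 3| = 2 cm
Total path = 54 cm; average speed = 54/16 = 3.375 cm/s.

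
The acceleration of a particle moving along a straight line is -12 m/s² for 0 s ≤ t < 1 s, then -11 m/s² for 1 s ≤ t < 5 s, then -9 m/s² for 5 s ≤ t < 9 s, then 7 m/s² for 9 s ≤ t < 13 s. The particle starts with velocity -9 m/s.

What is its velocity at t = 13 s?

Δv equals the area under the a-t graph; then v = v₀ + Δv.
0–1 s: -12 × 1 = -12 m/s
1–5 s: -11 × 4 = -44 m/s
5–9 s: -9 × 4 = -36 m/s
9–13 s: 7 × 4 = 28 m/s
Δv = -64 m/s, so v(13) = -9 + (-64) = -73 m/s.

-73 m/s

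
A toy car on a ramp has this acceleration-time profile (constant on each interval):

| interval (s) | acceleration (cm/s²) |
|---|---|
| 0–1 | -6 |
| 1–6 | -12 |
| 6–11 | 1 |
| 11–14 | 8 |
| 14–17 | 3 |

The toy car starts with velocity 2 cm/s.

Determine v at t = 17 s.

-26 cm/s

Δv equals the area under the a-t graph; then v = v₀ + Δv.
0–1 s: -6 × 1 = -6 cm/s
1–6 s: -12 × 5 = -60 cm/s
6–11 s: 1 × 5 = 5 cm/s
11–14 s: 8 × 3 = 24 cm/s
14–17 s: 3 × 3 = 9 cm/s
Δv = -28 cm/s, so v(17) = 2 + (-28) = -26 cm/s.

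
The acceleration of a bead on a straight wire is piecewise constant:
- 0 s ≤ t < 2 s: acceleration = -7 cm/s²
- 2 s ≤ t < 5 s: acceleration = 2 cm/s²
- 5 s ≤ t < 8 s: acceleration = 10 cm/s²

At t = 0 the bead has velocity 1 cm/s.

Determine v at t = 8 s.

23 cm/s

Δv equals the area under the a-t graph; then v = v₀ + Δv.
0–2 s: -7 × 2 = -14 cm/s
2–5 s: 2 × 3 = 6 cm/s
5–8 s: 10 × 3 = 30 cm/s
Δv = 22 cm/s, so v(8) = 1 + (22) = 23 cm/s.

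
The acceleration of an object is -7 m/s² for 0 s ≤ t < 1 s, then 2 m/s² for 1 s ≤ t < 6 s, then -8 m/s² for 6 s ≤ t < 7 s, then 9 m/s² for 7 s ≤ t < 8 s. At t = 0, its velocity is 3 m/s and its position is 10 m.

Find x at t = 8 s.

On each constant-a segment, Δv = aΔt and Δx = v₀Δt + ½aΔt²; chain segment to segment.
0–1 s: v starts 3 m/s; Δx = 3·1 + ½·-7·1² = -0.5 m; v ends -4 m/s.
1–6 s: v starts -4 m/s; Δx = -4·5 + ½·2·5² = 5 m; v ends 6 m/s.
6–7 s: v starts 6 m/s; Δx = 6·1 + ½·-8·1² = 2 m; v ends -2 m/s.
7–8 s: v starts -2 m/s; Δx = -2·1 + ½·9·1² = 2.5 m; v ends 7 m/s.
x(8) = 10 + Σ Δx = 19 m.

19 m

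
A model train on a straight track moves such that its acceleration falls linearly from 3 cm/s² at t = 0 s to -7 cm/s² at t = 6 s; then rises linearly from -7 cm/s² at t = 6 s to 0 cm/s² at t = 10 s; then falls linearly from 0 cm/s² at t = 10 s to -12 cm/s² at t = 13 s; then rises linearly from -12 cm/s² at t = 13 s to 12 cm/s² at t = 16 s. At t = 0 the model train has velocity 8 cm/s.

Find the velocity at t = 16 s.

Δv equals the area under the a-t graph; then v = v₀ + Δv.
0–6 s: ½(3 + -7)(6) = -12 cm/s
6–10 s: ½(-7 + 0)(4) = -14 cm/s
10–13 s: ½(0 + -12)(3) = -18 cm/s
13–16 s: ½(-12 + 12)(3) = 0 cm/s
Δv = -44 cm/s, so v(16) = 8 + (-44) = -36 cm/s.

-36 cm/s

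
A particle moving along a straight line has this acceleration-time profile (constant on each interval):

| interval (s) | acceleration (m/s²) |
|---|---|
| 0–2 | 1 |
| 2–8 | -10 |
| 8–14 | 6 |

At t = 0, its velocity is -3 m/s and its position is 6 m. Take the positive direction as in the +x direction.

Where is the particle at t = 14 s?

-442 m

On each constant-a segment, Δv = aΔt and Δx = v₀Δt + ½aΔt²; chain segment to segment.
0–2 s: v starts -3 m/s; Δx = -3·2 + ½·1·2² = -4 m; v ends -1 m/s.
2–8 s: v starts -1 m/s; Δx = -1·6 + ½·-10·6² = -186 m; v ends -61 m/s.
8–14 s: v starts -61 m/s; Δx = -61·6 + ½·6·6² = -258 m; v ends -25 m/s.
x(14) = 6 + Σ Δx = -442 m.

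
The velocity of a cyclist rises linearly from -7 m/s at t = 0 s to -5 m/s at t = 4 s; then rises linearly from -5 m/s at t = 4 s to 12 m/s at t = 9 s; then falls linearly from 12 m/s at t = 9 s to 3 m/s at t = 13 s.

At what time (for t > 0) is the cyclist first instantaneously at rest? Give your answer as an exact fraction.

t = 93/17 s

v changes sign on 4–9 s (from -5 to 12); the graph is linear there, so v = 0 at t = 4 + (5)·(9 − 4)/(12 − -5) = 93/17 s.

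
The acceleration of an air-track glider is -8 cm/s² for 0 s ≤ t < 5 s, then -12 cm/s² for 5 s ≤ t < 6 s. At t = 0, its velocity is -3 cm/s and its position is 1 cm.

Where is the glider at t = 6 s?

-163 cm

On each constant-a segment, Δv = aΔt and Δx = v₀Δt + ½aΔt²; chain segment to segment.
0–5 s: v starts -3 cm/s; Δx = -3·5 + ½·-8·5² = -115 cm; v ends -43 cm/s.
5–6 s: v starts -43 cm/s; Δx = -43·1 + ½·-12·1² = -49 cm; v ends -55 cm/s.
x(6) = 1 + Σ Δx = -163 cm.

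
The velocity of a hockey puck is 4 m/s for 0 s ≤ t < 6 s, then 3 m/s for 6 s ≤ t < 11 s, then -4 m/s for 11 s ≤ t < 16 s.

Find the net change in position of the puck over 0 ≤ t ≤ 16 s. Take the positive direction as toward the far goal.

19 m

Displacement is the signed area under the v-t curve.
0–6 s: 4 × 6 = 24 m
6–11 s: 3 × 5 = 15 m
11–16 s: -4 × 5 = -20 m
Net displacement = 19 m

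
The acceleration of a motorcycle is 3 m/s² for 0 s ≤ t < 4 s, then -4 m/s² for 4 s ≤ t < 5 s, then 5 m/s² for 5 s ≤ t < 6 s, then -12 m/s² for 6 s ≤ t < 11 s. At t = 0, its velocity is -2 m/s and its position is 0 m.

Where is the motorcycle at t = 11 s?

-62.5 m

On each constant-a segment, Δv = aΔt and Δx = v₀Δt + ½aΔt²; chain segment to segment.
0–4 s: v starts -2 m/s; Δx = -2·4 + ½·3·4² = 16 m; v ends 10 m/s.
4–5 s: v starts 10 m/s; Δx = 10·1 + ½·-4·1² = 8 m; v ends 6 m/s.
5–6 s: v starts 6 m/s; Δx = 6·1 + ½·5·1² = 8.5 m; v ends 11 m/s.
6–11 s: v starts 11 m/s; Δx = 11·5 + ½·-12·5² = -95 m; v ends -49 m/s.
x(11) = 0 + Σ Δx = -62.5 m.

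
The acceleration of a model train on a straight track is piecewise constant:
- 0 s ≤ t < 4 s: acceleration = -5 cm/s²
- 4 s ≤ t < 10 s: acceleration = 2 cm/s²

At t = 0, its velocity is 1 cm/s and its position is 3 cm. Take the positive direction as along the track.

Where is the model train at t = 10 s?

-111 cm

On each constant-a segment, Δv = aΔt and Δx = v₀Δt + ½aΔt²; chain segment to segment.
0–4 s: v starts 1 cm/s; Δx = 1·4 + ½·-5·4² = -36 cm; v ends -19 cm/s.
4–10 s: v starts -19 cm/s; Δx = -19·6 + ½·2·6² = -78 cm; v ends -7 cm/s.
x(10) = 3 + Σ Δx = -111 cm.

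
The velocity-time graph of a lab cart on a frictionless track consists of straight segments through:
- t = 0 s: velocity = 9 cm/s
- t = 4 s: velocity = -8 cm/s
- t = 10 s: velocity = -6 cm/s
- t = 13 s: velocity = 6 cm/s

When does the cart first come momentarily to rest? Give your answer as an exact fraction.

t = 36/17 s

v changes sign on 0–4 s (from 9 to -8); the graph is linear there, so v = 0 at t = 0 + (-9)·(4 − 0)/(-8 − 9) = 36/17 s.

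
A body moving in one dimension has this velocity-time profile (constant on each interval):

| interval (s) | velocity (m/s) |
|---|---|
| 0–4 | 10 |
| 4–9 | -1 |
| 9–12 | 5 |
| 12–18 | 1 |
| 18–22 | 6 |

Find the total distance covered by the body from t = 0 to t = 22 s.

90 m

Distance (not displacement) is the total path length: add the absolute areas under v-t.
0–4 s: |10| × 4 = 40 m
4–9 s: |-1| × 5 = 5 m
9–12 s: |5| × 3 = 15 m
12–18 s: |1| × 6 = 6 m
18–22 s: |6| × 4 = 24 m
Total distance = 90 m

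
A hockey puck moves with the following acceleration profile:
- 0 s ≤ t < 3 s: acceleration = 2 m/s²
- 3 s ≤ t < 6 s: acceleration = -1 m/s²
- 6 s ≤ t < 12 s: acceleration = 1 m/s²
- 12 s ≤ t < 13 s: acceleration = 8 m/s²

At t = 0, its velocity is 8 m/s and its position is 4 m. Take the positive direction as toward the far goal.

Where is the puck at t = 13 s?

179.5 m

On each constant-a segment, Δv = aΔt and Δx = v₀Δt + ½aΔt²; chain segment to segment.
0–3 s: v starts 8 m/s; Δx = 8·3 + ½·2·3² = 33 m; v ends 14 m/s.
3–6 s: v starts 14 m/s; Δx = 14·3 + ½·-1·3² = 37.5 m; v ends 11 m/s.
6–12 s: v starts 11 m/s; Δx = 11·6 + ½·1·6² = 84 m; v ends 17 m/s.
12–13 s: v starts 17 m/s; Δx = 17·1 + ½·8·1² = 21 m; v ends 25 m/s.
x(13) = 4 + Σ Δx = 179.5 m.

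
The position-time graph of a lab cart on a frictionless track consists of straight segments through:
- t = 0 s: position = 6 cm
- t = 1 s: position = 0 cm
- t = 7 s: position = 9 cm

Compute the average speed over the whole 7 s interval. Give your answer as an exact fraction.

Average speed = (total path length)/(elapsed time); on a piecewise-linear x-t graph the path length is Σ|Δx|.
0–1 s: |Δx| = |0 − 6| = 6 cm
1–7 s: |Δx| = |9 − 0| = 9 cm
Total path = 15 cm; average speed = 15/7 = 15/7 cm/s.

15/7 cm/s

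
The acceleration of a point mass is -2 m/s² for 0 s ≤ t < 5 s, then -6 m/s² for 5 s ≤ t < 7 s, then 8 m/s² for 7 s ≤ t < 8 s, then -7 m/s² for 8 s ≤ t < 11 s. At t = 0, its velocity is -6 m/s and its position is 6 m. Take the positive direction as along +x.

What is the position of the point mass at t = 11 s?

-208.5 m

On each constant-a segment, Δv = aΔt and Δx = v₀Δt + ½aΔt²; chain segment to segment.
0–5 s: v starts -6 m/s; Δx = -6·5 + ½·-2·5² = -55 m; v ends -16 m/s.
5–7 s: v starts -16 m/s; Δx = -16·2 + ½·-6·2² = -44 m; v ends -28 m/s.
7–8 s: v starts -28 m/s; Δx = -28·1 + ½·8·1² = -24 m; v ends -20 m/s.
8–11 s: v starts -20 m/s; Δx = -20·3 + ½·-7·3² = -91.5 m; v ends -41 m/s.
x(11) = 6 + Σ Δx = -208.5 m.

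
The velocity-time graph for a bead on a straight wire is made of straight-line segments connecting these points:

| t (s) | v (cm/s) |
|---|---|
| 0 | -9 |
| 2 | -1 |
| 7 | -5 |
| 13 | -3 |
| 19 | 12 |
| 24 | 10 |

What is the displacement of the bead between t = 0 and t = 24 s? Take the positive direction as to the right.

33 cm

Net displacement equals the area under the velocity-time graph (areas below the axis count negative).
0–2 s: ½(-9 + -1)(2) = -10 cm
2–7 s: ½(-1 + -5)(5) = -15 cm
7–13 s: ½(-5 + -3)(6) = -24 cm
13–19 s: ½(-3 + 12)(6) = 27 cm
19–24 s: ½(12 + 10)(5) = 55 cm
Net displacement = 33 cm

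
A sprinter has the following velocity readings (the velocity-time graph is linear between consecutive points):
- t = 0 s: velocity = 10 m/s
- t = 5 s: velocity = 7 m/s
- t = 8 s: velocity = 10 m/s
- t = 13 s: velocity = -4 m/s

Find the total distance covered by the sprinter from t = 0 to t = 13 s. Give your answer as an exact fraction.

621/7 m

Distance (not displacement) is the total path length: add the absolute areas under v-t.
0–5 s: |½(10 + 7)(5)| = 42.5 m
5–8 s: |½(7 + 10)(3)| = 25.5 m
8–13 s: v = 0 at t = 81/7 s; triangle areas 125/7 + 20/7 = 145/7 m
Total distance = 621/7 m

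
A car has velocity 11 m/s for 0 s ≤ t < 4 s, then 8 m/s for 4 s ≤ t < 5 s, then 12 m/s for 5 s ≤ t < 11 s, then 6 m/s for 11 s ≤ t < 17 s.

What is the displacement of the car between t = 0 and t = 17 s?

Displacement is the signed area under the v-t curve.
0–4 s: 11 × 4 = 44 m
4–5 s: 8 × 1 = 8 m
5–11 s: 12 × 6 = 72 m
11–17 s: 6 × 6 = 36 m
Net displacement = 160 m

160 m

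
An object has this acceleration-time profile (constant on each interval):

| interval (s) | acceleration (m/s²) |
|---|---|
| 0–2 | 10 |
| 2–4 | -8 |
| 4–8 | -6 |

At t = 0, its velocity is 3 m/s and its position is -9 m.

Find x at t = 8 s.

27 m

On each constant-a segment, Δv = aΔt and Δx = v₀Δt + ½aΔt²; chain segment to segment.
0–2 s: v starts 3 m/s; Δx = 3·2 + ½·10·2² = 26 m; v ends 23 m/s.
2–4 s: v starts 23 m/s; Δx = 23·2 + ½·-8·2² = 30 m; v ends 7 m/s.
4–8 s: v starts 7 m/s; Δx = 7·4 + ½·-6·4² = -20 m; v ends -17 m/s.
x(8) = -9 + Σ Δx = 27 m.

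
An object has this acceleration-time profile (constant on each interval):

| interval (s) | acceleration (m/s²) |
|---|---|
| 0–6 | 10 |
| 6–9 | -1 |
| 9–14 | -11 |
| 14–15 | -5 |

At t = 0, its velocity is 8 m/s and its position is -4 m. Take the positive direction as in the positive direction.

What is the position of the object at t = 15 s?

On each constant-a segment, Δv = aΔt and Δx = v₀Δt + ½aΔt²; chain segment to segment.
0–6 s: v starts 8 m/s; Δx = 8·6 + ½·10·6² = 228 m; v ends 68 m/s.
6–9 s: v starts 68 m/s; Δx = 68·3 + ½·-1·3² = 199.5 m; v ends 65 m/s.
9–14 s: v starts 65 m/s; Δx = 65·5 + ½·-11·5² = 187.5 m; v ends 10 m/s.
14–15 s: v starts 10 m/s; Δx = 10·1 + ½·-5·1² = 7.5 m; v ends 5 m/s.
x(15) = -4 + Σ Δx = 618.5 m.

618.5 m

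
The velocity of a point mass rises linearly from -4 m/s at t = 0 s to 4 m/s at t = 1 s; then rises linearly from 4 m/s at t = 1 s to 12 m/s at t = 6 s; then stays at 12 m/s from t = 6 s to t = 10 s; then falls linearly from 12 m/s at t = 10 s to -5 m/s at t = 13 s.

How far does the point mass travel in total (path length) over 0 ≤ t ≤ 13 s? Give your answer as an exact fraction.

3567/34 m

Total distance travelled is ∫|v| dt — sum the magnitudes of each area piece.
0–1 s: v = 0 at t = 0.5 s; triangle areas 1 + 1 = 2 m
1–6 s: |½(4 + 12)(5)| = 40 m
6–10 s: |12| × 4 = 48 m
10–13 s: v = 0 at t = 206/17 s; triangle areas 216/17 + 75/34 = 507/34 m
Total distance = 3567/34 m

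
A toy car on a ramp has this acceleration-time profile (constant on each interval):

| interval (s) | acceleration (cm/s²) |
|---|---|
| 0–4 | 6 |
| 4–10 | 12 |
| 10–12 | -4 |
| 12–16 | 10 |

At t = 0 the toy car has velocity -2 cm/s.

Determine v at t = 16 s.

126 cm/s

Δv equals the area under the a-t graph; then v = v₀ + Δv.
0–4 s: 6 × 4 = 24 cm/s
4–10 s: 12 × 6 = 72 cm/s
10–12 s: -4 × 2 = -8 cm/s
12–16 s: 10 × 4 = 40 cm/s
Δv = 128 cm/s, so v(16) = -2 + (128) = 126 cm/s.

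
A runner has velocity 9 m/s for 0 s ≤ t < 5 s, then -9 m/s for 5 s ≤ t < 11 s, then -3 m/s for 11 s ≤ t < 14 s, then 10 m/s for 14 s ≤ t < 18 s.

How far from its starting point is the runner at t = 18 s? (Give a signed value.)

22 m

Net displacement equals the area under the velocity-time graph (areas below the axis count negative).
0–5 s: 9 × 5 = 45 m
5–11 s: -9 × 6 = -54 m
11–14 s: -3 × 3 = -9 m
14–18 s: 10 × 4 = 40 m
Net displacement = 22 m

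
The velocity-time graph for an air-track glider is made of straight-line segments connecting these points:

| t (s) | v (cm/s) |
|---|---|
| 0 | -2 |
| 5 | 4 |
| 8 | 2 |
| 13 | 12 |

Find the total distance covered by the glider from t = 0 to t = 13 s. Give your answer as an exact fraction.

Distance (not displacement) is the total path length: add the absolute areas under v-t.
0–5 s: v = 0 at t = 5/3 s; triangle areas 5/3 + 20/3 = 25/3 cm
5–8 s: |½(4 + 2)(3)| = 9 cm
8–13 s: |½(2 + 12)(5)| = 35 cm
Total distance = 157/3 cm

157/3 cm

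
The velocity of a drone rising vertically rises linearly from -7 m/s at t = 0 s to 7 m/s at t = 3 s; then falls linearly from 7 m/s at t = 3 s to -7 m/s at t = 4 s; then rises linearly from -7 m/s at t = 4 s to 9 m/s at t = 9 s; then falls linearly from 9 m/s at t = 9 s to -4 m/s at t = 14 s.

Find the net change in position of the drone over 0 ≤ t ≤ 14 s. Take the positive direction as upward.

Net displacement equals the area under the velocity-time graph (areas below the axis count negative).
0–3 s: ½(-7 + 7)(3) = 0 m
3–4 s: ½(7 + -7)(1) = 0 m
4–9 s: ½(-7 + 9)(5) = 5 m
9–14 s: ½(9 + -4)(5) = 12.5 m
Net displacement = 17.5 m

17.5 m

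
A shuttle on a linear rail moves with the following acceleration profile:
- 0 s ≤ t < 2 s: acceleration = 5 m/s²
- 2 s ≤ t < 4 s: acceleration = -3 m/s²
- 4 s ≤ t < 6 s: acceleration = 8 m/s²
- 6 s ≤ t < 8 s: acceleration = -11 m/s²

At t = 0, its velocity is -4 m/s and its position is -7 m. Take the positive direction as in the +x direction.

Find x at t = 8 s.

27 m

On each constant-a segment, Δv = aΔt and Δx = v₀Δt + ½aΔt²; chain segment to segment.
0–2 s: v starts -4 m/s; Δx = -4·2 + ½·5·2² = 2 m; v ends 6 m/s.
2–4 s: v starts 6 m/s; Δx = 6·2 + ½·-3·2² = 6 m; v ends 0 m/s.
4–6 s: v starts 0 m/s; Δx = 0·2 + ½·8·2² = 16 m; v ends 16 m/s.
6–8 s: v starts 16 m/s; Δx = 16·2 + ½·-11·2² = 10 m; v ends -6 m/s.
x(8) = -7 + Σ Δx = 27 m.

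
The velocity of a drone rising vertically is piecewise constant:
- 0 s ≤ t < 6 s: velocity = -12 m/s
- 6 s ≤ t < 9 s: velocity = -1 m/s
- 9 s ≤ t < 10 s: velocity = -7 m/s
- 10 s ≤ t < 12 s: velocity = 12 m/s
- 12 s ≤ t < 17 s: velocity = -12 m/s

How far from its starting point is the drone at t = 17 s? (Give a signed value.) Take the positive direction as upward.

Displacement is the signed area under the v-t curve.
0–6 s: -12 × 6 = -72 m
6–9 s: -1 × 3 = -3 m
9–10 s: -7 × 1 = -7 m
10–12 s: 12 × 2 = 24 m
12–17 s: -12 × 5 = -60 m
Net displacement = -118 m

-118 m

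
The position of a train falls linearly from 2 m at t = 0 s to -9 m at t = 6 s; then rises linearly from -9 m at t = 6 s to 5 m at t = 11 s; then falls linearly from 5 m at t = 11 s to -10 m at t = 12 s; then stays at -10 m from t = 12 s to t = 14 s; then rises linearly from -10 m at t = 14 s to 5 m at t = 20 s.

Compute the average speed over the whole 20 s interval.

Average speed = (total path length)/(elapsed time); on a piecewise-linear x-t graph the path length is Σ|Δx|.
0–6 s: |Δx| = |-9 − 2| = 11 m
6–11 s: |Δx| = |5 − -9| = 14 m
11–12 s: |Δx| = |-10 − 5| = 15 m
12–14 s: |Δx| = |-10 − -10| = 0 m
14–20 s: |Δx| = |5 − -10| = 15 m
Total path = 55 m; average speed = 55/20 = 2.75 m/s.

2.75 m/s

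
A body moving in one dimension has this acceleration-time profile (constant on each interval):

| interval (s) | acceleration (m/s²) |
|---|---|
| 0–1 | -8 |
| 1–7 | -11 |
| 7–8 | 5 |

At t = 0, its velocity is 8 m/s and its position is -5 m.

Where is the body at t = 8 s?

On each constant-a segment, Δv = aΔt and Δx = v₀Δt + ½aΔt²; chain segment to segment.
0–1 s: v starts 8 m/s; Δx = 8·1 + ½·-8·1² = 4 m; v ends 0 m/s.
1–7 s: v starts 0 m/s; Δx = 0·6 + ½·-11·6² = -198 m; v ends -66 m/s.
7–8 s: v starts -66 m/s; Δx = -66·1 + ½·5·1² = -63.5 m; v ends -61 m/s.
x(8) = -5 + Σ Δx = -262.5 m.

-262.5 m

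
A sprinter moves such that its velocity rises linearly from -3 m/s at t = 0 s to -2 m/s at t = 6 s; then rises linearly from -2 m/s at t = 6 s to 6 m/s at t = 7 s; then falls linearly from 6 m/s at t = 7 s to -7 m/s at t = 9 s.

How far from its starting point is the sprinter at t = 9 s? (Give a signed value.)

-14 m

Net displacement equals the area under the velocity-time graph (areas below the axis count negative).
0–6 s: ½(-3 + -2)(6) = -15 m
6–7 s: ½(-2 + 6)(1) = 2 m
7–9 s: ½(6 + -7)(2) = -1 m
Net displacement = -14 m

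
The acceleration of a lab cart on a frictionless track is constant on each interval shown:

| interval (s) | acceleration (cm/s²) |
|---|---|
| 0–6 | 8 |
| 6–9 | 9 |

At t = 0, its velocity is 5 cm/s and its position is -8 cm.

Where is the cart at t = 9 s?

On each constant-a segment, Δv = aΔt and Δx = v₀Δt + ½aΔt²; chain segment to segment.
0–6 s: v starts 5 cm/s; Δx = 5·6 + ½·8·6² = 174 cm; v ends 53 cm/s.
6–9 s: v starts 53 cm/s; Δx = 53·3 + ½·9·3² = 199.5 cm; v ends 80 cm/s.
x(9) = -8 + Σ Δx = 365.5 cm.

365.5 cm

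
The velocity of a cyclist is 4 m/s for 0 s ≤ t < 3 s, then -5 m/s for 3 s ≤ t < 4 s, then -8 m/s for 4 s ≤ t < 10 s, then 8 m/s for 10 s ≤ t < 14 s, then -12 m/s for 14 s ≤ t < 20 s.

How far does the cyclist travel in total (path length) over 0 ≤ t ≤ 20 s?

169 m

Total distance travelled is ∫|v| dt — sum the magnitudes of each area piece.
0–3 s: |4| × 3 = 12 m
3–4 s: |-5| × 1 = 5 m
4–10 s: |-8| × 6 = 48 m
10–14 s: |8| × 4 = 32 m
14–20 s: |-12| × 6 = 72 m
Total distance = 169 m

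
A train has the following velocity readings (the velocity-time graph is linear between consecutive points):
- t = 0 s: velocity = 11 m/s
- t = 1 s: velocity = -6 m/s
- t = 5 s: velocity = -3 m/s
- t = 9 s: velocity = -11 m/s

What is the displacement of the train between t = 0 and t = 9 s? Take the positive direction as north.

Net displacement equals the area under the velocity-time graph (areas below the axis count negative).
0–1 s: ½(11 + -6)(1) = 2.5 m
1–5 s: ½(-6 + -3)(4) = -18 m
5–9 s: ½(-3 + -11)(4) = -28 m
Net displacement = -43.5 m

-43.5 m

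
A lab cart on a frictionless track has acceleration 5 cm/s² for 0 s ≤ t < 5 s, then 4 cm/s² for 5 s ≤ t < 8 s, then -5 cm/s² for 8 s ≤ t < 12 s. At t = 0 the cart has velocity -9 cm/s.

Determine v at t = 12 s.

Δv equals the area under the a-t graph; then v = v₀ + Δv.
0–5 s: 5 × 5 = 25 cm/s
5–8 s: 4 × 3 = 12 cm/s
8–12 s: -5 × 4 = -20 cm/s
Δv = 17 cm/s, so v(12) = -9 + (17) = 8 cm/s.

8 cm/s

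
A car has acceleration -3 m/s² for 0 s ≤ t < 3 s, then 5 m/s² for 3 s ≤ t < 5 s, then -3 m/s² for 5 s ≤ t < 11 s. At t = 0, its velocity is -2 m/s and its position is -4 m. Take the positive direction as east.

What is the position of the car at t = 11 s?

On each constant-a segment, Δv = aΔt and Δx = v₀Δt + ½aΔt²; chain segment to segment.
0–3 s: v starts -2 m/s; Δx = -2·3 + ½·-3·3² = -19.5 m; v ends -11 m/s.
3–5 s: v starts -11 m/s; Δx = -11·2 + ½·5·2² = -12 m; v ends -1 m/s.
5–11 s: v starts -1 m/s; Δx = -1·6 + ½·-3·6² = -60 m; v ends -19 m/s.
x(11) = -4 + Σ Δx = -95.5 m.

-95.5 m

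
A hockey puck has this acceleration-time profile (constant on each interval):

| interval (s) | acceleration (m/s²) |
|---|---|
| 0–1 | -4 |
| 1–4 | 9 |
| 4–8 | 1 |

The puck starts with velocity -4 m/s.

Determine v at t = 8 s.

23 m/s

Δv equals the area under the a-t graph; then v = v₀ + Δv.
0–1 s: -4 × 1 = -4 m/s
1–4 s: 9 × 3 = 27 m/s
4–8 s: 1 × 4 = 4 m/s
Δv = 27 m/s, so v(8) = -4 + (27) = 23 m/s.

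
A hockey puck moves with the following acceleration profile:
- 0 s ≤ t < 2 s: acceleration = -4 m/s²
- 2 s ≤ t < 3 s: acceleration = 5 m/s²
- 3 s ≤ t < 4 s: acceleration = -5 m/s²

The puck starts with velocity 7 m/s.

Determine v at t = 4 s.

-1 m/s

Δv equals the area under the a-t graph; then v = v₀ + Δv.
0–2 s: -4 × 2 = -8 m/s
2–3 s: 5 × 1 = 5 m/s
3–4 s: -5 × 1 = -5 m/s
Δv = -8 m/s, so v(4) = 7 + (-8) = -1 m/s.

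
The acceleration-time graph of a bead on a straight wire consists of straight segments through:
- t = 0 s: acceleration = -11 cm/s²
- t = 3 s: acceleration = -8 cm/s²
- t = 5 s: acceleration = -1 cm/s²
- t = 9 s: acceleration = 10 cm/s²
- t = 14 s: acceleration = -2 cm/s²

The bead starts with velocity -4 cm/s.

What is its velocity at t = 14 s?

-3.5 cm/s

Δv equals the area under the a-t graph; then v = v₀ + Δv.
0–3 s: ½(-11 + -8)(3) = -28.5 cm/s
3–5 s: ½(-8 + -1)(2) = -9 cm/s
5–9 s: ½(-1 + 10)(4) = 18 cm/s
9–14 s: ½(10 + -2)(5) = 20 cm/s
Δv = 0.5 cm/s, so v(14) = -4 + (0.5) = -3.5 cm/s.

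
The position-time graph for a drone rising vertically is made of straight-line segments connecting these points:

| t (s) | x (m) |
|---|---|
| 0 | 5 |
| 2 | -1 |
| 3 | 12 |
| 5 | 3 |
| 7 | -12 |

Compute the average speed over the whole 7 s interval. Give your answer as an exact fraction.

43/7 m/s

Average speed = (total path length)/(elapsed time); on a piecewise-linear x-t graph the path length is Σ|Δx|.
0–2 s: |Δx| = |-1 − 5| = 6 m
2–3 s: |Δx| = |12 − -1| = 13 m
3–5 s: |Δx| = |3 − 12| = 9 m
5–7 s: |Δx| = |-12 − 3| = 15 m
Total path = 43 m; average speed = 43/7 = 43/7 m/s.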